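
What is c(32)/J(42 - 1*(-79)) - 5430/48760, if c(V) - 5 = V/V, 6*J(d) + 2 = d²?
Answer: -7773441/71379764 ≈ -0.10890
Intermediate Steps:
J(d) = -⅓ + d²/6
c(V) = 6 (c(V) = 5 + V/V = 5 + 1 = 6)
c(32)/J(42 - 1*(-79)) - 5430/48760 = 6/(-⅓ + (42 - 1*(-79))²/6) - 5430/48760 = 6/(-⅓ + (42 + 79)²/6) - 5430*1/48760 = 6/(-⅓ + (⅙)*121²) - 543/4876 = 6/(-⅓ + (⅙)*14641) - 543/4876 = 6/(-⅓ + 14641/6) - 543/4876 = 6/(14639/6) - 543/4876 = 6*(6/14639) - 543/4876 = 36/14639 - 543/4876 = -7773441/71379764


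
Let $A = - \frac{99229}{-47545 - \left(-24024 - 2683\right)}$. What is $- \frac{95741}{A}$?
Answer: $- \frac{1995050958}{99229} \approx -20106.0$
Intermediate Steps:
$A = \frac{99229}{20838}$ ($A = - \frac{99229}{-47545 - \left(-24024 - 2683\right)} = - \frac{99229}{-47545 - -26707} = - \frac{99229}{-47545 + 26707} = - \frac{99229}{-20838} = \left(-99229\right) \left(- \frac{1}{20838}\right) = \frac{99229}{20838} \approx 4.7619$)
$- \frac{95741}{A} = - \frac{95741}{\frac{99229}{20838}} = \left(-95741\right) \frac{20838}{99229} = - \frac{1995050958}{99229}$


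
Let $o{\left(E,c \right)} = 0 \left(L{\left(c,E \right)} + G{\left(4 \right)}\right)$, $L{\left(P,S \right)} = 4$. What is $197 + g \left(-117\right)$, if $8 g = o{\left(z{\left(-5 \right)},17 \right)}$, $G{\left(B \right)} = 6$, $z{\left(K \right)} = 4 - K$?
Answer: $197$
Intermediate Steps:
$o{\left(E,c \right)} = 0$ ($o{\left(E,c \right)} = 0 \left(4 + 6\right) = 0 \cdot 10 = 0$)
$g = 0$ ($g = \frac{1}{8} \cdot 0 = 0$)
$197 + g \left(-117\right) = 197 + 0 \left(-117\right) = 197 + 0 = 197$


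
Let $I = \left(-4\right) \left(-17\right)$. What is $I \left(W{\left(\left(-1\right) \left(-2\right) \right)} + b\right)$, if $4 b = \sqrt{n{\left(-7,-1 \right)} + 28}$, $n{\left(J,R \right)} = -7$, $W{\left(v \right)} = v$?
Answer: $136 + 17 \sqrt{21} \approx 213.9$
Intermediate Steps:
$I = 68$
$b = \frac{\sqrt{21}}{4}$ ($b = \frac{\sqrt{-7 + 28}}{4} = \frac{\sqrt{21}}{4} \approx 1.1456$)
$I \left(W{\left(\left(-1\right) \left(-2\right) \right)} + b\right) = 68 \left(\left(-1\right) \left(-2\right) + \frac{\sqrt{21}}{4}\right) = 68 \left(2 + \frac{\sqrt{21}}{4}\right) = 136 + 17 \sqrt{21}$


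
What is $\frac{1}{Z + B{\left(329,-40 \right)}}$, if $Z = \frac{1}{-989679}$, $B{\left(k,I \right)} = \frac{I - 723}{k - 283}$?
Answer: $- \frac{45525234}{755125123} \approx -0.060288$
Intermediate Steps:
$B{\left(k,I \right)} = \frac{-723 + I}{-283 + k}$
$Z = - \frac{1}{989679} \approx -1.0104 \cdot 10^{-6}$
$\frac{1}{Z + B{\left(329,-40 \right)}} = \frac{1}{- \frac{1}{989679} + \frac{-723 - 40}{-283 + 329}} = \frac{1}{- \frac{1}{989679} + \frac{1}{46} \left(-763\right)} = \frac{1}{- \frac{1}{989679} - \frac{763}{46}} = \frac{1}{- \frac{755125123}{45525234}} = - \frac{45525234}{755125123}$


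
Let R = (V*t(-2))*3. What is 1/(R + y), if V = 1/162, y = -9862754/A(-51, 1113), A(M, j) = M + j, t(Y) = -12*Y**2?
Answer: -531/4931849 ≈ -0.00010767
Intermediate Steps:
y = -4931377/531 (y = -9862754/(-51 + 1113) = -9862754/1062 = -9862754*1/1062 = -4931377/531 ≈ -9287.0)
V = 1/162 ≈ 0.0061728
R = -8/9 (R = ((-12*(-2)**2)/162)*3 = ((-12*4)/162)*3 = ((1/162)*(-48))*3 = -8/27*3 = -8/9 ≈ -0.88889)
1/(R + y) = 1/(-8/9 - 4931377/531) = 1/(-4931849/531) = -531/4931849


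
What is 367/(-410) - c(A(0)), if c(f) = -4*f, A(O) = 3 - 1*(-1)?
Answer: 6193/410 ≈ 15.105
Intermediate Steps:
A(O) = 4 (A(O) = 3 + 1 = 4)
367/(-410) - c(A(0)) = 367/(-410) - (-4)*4 = 367*(-1/410) - 1*(-16) = -367/410 + 16 = 6193/410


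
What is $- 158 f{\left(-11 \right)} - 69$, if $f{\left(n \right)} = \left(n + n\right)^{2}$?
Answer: $-76541$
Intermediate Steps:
$f{\left(n \right)} = 4 n^{2}$ ($f{\left(n \right)} = \left(2 n\right)^{2} = 4 n^{2}$)
$- 158 f{\left(-11 \right)} - 69 = - 158 \cdot 4 \left(-11\right)^{2} - 69 = - 158 \cdot 4 \cdot 121 + \left(-71 + 2\right) = \left(-158\right) 484 - 69 = -76472 - 69 = -76541$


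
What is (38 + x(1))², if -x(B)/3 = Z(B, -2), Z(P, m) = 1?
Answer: 1225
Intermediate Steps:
x(B) = -3 (x(B) = -3*1 = -3)
(38 + x(1))² = (38 - 3)² = 35² = 1225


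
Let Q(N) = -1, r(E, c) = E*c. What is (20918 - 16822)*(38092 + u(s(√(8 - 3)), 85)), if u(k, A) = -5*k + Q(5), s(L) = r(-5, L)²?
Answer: 153460736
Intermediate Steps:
s(L) = 25*L² (s(L) = (-5*L)² = 25*L²)
u(k, A) = -1 - 5*k (u(k, A) = -5*k - 1 = -1 - 5*k)
(20918 - 16822)*(38092 + u(s(√(8 - 3)), 85)) = (20918 - 16822)*(38092 + (-1 - 125*(√(8 - 3))²)) = 4096*(38092 + (-1 - 125*(√5)²)) = 4096*(38092 + (-1 - 125*5)) = 4096*(38092 + (-1 - 5*125)) = 4096*(38092 + (-1 - 625)) = 4096*(38092 - 626) = 4096*37466 = 153460736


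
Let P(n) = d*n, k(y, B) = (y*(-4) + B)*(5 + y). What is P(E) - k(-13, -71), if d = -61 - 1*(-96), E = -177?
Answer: -6347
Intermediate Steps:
k(y, B) = (5 + y)*(B - 4*y) (k(y, B) = (-4*y + B)*(5 + y) = (B - 4*y)*(5 + y) = (5 + y)*(B - 4*y))
d = 35 (d = -61 + 96 = 35)
P(n) = 35*n
P(E) - k(-13, -71) = 35*(-177) - (-20*(-13) - 4*(-13)² + 5*(-71) - 71*(-13)) = -6195 - (260 - 4*169 - 355 + 923) = -6195 - (260 - 676 - 355 + 923) = -6195 - 1*152 = -6195 - 152 = -6347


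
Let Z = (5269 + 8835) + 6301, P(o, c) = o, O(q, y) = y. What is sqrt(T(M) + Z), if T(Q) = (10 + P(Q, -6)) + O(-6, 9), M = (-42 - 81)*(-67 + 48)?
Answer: 9*sqrt(281) ≈ 150.87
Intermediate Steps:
Z = 20405 (Z = 14104 + 6301 = 20405)
M = 2337 (M = -123*(-19) = 2337)
T(Q) = 19 + Q (T(Q) = (10 + Q) + 9 = 19 + Q)
sqrt(T(M) + Z) = sqrt((19 + 2337) + 20405) = sqrt(2356 + 20405) = sqrt(22761) = 9*sqrt(281)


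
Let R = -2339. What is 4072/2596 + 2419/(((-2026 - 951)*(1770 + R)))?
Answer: 1725973365/1099349537 ≈ 1.5700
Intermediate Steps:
4072/2596 + 2419/(((-2026 - 951)*(1770 + R))) = 4072/2596 + 2419/(((-2026 - 951)*(1770 - 2339))) = 4072*(1/2596) + 2419/((-2977*(-569))) = 1018/649 + 2419/1693913 = 1725973365/1099349537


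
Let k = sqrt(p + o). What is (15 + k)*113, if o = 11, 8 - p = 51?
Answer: 1695 + 452*I*sqrt(2) ≈ 1695.0 + 639.22*I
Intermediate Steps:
p = -43 (p = 8 - 1*51 = 8 - 51 = -43)
k = 4*I*sqrt(2) (k = sqrt(-43 + 11) = sqrt(-32) = 4*I*sqrt(2) ≈ 5.6569*I)
(15 + k)*113 = (15 + 4*I*sqrt(2))*113 = 1695 + 452*I*sqrt(2)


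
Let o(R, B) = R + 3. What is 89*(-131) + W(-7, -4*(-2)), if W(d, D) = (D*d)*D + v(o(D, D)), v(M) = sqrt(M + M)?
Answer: -12107 + sqrt(22) ≈ -12102.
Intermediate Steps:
o(R, B) = 3 + R
v(M) = sqrt(2)*sqrt(M) (v(M) = sqrt(2*M) = sqrt(2)*sqrt(M))
W(d, D) = d*D**2 + sqrt(2)*sqrt(3 + D) (W(d, D) = (D*d)*D + sqrt(2)*sqrt(3 + D) = d*D**2 + sqrt(2)*sqrt(3 + D))
89*(-131) + W(-7, -4*(-2)) = 89*(-131) + (sqrt(6 + 2*(-4*(-2))) - 7*(-4*(-2))**2) = -11659 + (sqrt(6 + 2*8) - 7*8**2) = -11659 + (sqrt(6 + 16) - 7*64) = -11659 + (sqrt(22) - 448) = -11659 + (-448 + sqrt(22)) = -12107 + sqrt(22)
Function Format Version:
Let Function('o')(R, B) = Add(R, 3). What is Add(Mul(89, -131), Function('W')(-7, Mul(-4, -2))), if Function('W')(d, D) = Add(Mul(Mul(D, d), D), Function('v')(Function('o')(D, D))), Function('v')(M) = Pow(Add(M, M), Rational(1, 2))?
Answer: Add(-12107, Pow(22, Rational(1, 2))) ≈ -12102.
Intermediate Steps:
Function('o')(R, B) = Add(3, R)
Function('v')(M) = Mul(Pow(2, Rational(1, 2)), Pow(M, Rational(1, 2))) (Function('v')(M) = Pow(Mul(2, M), Rational(1, 2)) = Mul(Pow(2, Rational(1, 2)), Pow(M, Rational(1, 2))))
Function('W')(d, D) = Add(Mul(d, Pow(D, 2)), Mul(Pow(2, Rational(1, 2)), Pow(Add(3, D), Rational(1, 2)))) (Function('W')(d, D) = Add(Mul(Mul(D, d), D), Mul(Pow(2, Rational(1, 2)), Pow(Add(3, D), Rational(1, 2)))) = Add(Mul(d, Pow(D, 2)), Mul(Pow(2, Rational(1, 2)), Pow(Add(3, D), Rational(1, 2)))))
Add(Mul(89, -131), Function('W')(-7, Mul(-4, -2))) = Add(Mul(89, -131), Add(Pow(Add(6, Mul(2, Mul(-4, -2))), Rational(1, 2)), Mul(-7, Pow(Mul(-4, -2), 2)))) = Add(-11659, Add(Pow(Add(6, Mul(2, 8)), Rational(1, 2)), Mul(-7, Pow(8, 2)))) = Add(-11659, Add(Pow(Add(6, 16), Rational(1, 2)), Mul(-7, 64))) = Add(-11659, Add(Pow(22, Rational(1, 2)), -448)) = Add(-11659, Add(-448, Pow(22, Rational(1, 2)))) = Add(-12107, Pow(22, Rational(1, 2)))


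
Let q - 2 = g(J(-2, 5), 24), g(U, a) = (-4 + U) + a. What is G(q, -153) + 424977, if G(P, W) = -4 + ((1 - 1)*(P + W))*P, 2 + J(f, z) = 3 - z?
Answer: 424973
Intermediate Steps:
J(f, z) = 1 - z (J(f, z) = -2 + (3 - z) = 1 - z)
g(U, a) = -4 + U + a
q = 18 (q = 2 + (-4 + (1 - 1*5) + 24) = 2 + (-4 + (1 - 5) + 24) = 2 + (-4 - 4 + 24) = 2 + 16 = 18)
G(P, W) = -4 (G(P, W) = -4 + (0*(P + W))*P = -4 + 0*P = -4 + 0 = -4)
G(q, -153) + 424977 = -4 + 424977 = 424973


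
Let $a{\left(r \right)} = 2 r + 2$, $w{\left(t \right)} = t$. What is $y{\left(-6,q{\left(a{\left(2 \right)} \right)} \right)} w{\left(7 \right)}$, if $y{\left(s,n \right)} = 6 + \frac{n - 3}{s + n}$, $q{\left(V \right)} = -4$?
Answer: $\frac{469}{10} \approx 46.9$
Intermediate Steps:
$a{\left(r \right)} = 2 + 2 r$
$y{\left(s,n \right)} = 6 + \frac{-3 + n}{n + s}$
$y{\left(-6,q{\left(a{\left(2 \right)} \right)} \right)} w{\left(7 \right)} = \frac{-3 + 6 \left(-6\right) + 7 \left(-4\right)}{-4 - 6} \cdot 7 = \frac{-3 - 36 - 28}{-10} \cdot 7 = \left(- \frac{1}{10}\right) \left(-67\right) 7 = \frac{67}{10} \cdot 7 = \frac{469}{10}$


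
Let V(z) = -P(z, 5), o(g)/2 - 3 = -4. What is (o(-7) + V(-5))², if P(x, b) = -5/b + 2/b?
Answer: 49/25 ≈ 1.9600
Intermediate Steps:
o(g) = -2 (o(g) = 6 + 2*(-4) = 6 - 8 = -2)
P(x, b) = -3/b
V(z) = ⅗ (V(z) = -(-3)/5 = -1*(-⅗) = ⅗)
(o(-7) + V(-5))² = (-2 + ⅗)² = (-7/5)² = 49/25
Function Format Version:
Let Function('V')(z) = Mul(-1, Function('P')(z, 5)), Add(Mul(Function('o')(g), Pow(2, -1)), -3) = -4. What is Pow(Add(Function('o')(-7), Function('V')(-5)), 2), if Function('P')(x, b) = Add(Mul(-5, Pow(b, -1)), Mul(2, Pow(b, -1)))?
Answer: Rational(49, 25) ≈ 1.9600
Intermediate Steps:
Function('o')(g) = -2 (Function('o')(g) = Add(6, Mul(2, -4)) = Add(6, -8) = -2)
Function('P')(x, b) = Mul(-3, Pow(b, -1))
Function('V')(z) = Rational(3, 5) (Function('V')(z) = Mul(-1, Mul(-3, Pow(5, -1))) = Mul(-1, Mul(-3, Rational(1, 5))) = Mul(-1, Rational(-3, 5)) = Rational(3, 5))
Pow(Add(Function('o')(-7), Function('V')(-5)), 2) = Pow(Add(-2, Rational(3, 5)), 2) = Pow(Rational(-7, 5), 2) = Rational(49, 25)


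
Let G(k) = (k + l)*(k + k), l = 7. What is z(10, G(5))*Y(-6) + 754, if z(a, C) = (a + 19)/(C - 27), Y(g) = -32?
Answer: 69194/93 ≈ 744.02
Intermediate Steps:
G(k) = 2*k*(7 + k) (G(k) = (k + 7)*(k + k) = (7 + k)*(2*k) = 2*k*(7 + k))
z(a, C) = (19 + a)/(-27 + C)
z(10, G(5))*Y(-6) + 754 = ((19 + 10)/(-27 + 2*5*(7 + 5)))*(-32) + 754 = (29/(-27 + 2*5*12))*(-32) + 754 = (29/(-27 + 120))*(-32) + 754 = (29/93)*(-32) + 754 = -928/93 + 754 = 69194/93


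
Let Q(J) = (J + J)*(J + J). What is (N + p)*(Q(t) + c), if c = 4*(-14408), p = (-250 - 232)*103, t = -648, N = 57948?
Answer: 13465711168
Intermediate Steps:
Q(J) = 4*J**2 (Q(J) = (2*J)*(2*J) = 4*J**2)
p = -49646 (p = -482*103 = -49646)
c = -57632
(N + p)*(Q(t) + c) = (57948 - 49646)*(4*(-648)**2 - 57632) = 8302*(4*419904 - 57632) = 8302*(1679616 - 57632) = 8302*1621984 = 13465711168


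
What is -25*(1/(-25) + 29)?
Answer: -724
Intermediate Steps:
-25*(1/(-25) + 29) = -25*(-1/25 + 29) = -25*724/25 = -724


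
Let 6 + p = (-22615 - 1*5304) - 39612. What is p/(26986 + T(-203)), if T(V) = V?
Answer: -67537/26783 ≈ -2.5216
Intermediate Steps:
p = -67537 (p = -6 + ((-22615 - 1*5304) - 39612) = -6 + ((-22615 - 5304) - 39612) = -6 + (-27919 - 39612) = -6 - 67531 = -67537)
p/(26986 + T(-203)) = -67537/(26986 - 203) = -67537/26783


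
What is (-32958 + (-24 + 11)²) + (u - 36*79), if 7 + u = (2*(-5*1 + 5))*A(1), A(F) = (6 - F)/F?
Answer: -35640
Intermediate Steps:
A(F) = (6 - F)/F
u = -7 (u = -7 + (2*(-5*1 + 5))*((6 - 1*1)/1) = -7 + (2*(-5 + 5))*(1*(6 - 1)) = -7 + (2*0)*(1*5) = -7 + 0*5 = -7 + 0 = -7)
(-32958 + (-24 + 11)²) + (u - 36*79) = (-32958 + (-24 + 11)²) + (-7 - 36*79) = (-32958 + (-13)²) + (-7 - 2844) = (-32958 + 169) - 2851 = -32789 - 2851 = -35640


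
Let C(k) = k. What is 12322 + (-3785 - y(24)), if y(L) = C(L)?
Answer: 8513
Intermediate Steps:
y(L) = L
12322 + (-3785 - y(24)) = 12322 + (-3785 - 1*24) = 12322 + (-3785 - 24) = 12322 - 3809 = 8513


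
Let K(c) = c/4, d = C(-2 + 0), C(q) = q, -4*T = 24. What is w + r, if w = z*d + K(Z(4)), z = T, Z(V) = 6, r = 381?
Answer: 789/2 ≈ 394.50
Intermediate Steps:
T = -6 (T = -1/4*24 = -6)
d = -2 (d = -2 + 0 = -2)
K(c) = c/4 (K(c) = c*(1/4) = c/4)
z = -6
w = 27/2 (w = -6*(-2) + (1/4)*6 = 12 + 3/2 = 27/2 ≈ 13.500)
w + r = 27/2 + 381 = 789/2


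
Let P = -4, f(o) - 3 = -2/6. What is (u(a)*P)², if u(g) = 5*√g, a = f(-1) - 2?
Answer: 800/3 ≈ 266.67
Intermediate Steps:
f(o) = 8/3 (f(o) = 3 - 2/6 = 3 - 2*⅙ = 3 - ⅓ = 8/3)
a = ⅔ (a = 8/3 - 2 = ⅔ ≈ 0.66667)
(u(a)*P)² = ((5*√(⅔))*(-4))² = ((5*(√6/3))*(-4))² = ((5*√6/3)*(-4))² = (-20*√6/3)² = 800/3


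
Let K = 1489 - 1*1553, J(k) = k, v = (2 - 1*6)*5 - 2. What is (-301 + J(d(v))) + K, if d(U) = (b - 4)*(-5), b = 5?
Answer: -370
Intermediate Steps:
v = -22 (v = (2 - 6)*5 - 2 = -4*5 - 2 = -20 - 2 = -22)
d(U) = -5 (d(U) = (5 - 4)*(-5) = 1*(-5) = -5)
K = -64 (K = 1489 - 1553 = -64)
(-301 + J(d(v))) + K = (-301 - 5) - 64 = -306 - 64 = -370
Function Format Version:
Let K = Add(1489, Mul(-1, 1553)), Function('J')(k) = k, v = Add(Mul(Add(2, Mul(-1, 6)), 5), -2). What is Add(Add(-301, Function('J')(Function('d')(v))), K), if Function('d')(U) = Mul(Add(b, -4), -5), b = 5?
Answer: -370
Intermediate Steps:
v = -22 (v = Add(Mul(Add(2, -6), 5), -2) = Add(Mul(-4, 5), -2) = Add(-20, -2) = -22)
Function('d')(U) = -5 (Function('d')(U) = Mul(Add(5, -4), -5) = Mul(1, -5) = -5)
K = -64 (K = Add(1489, -1553) = -64)
Add(Add(-301, Function('J')(Function('d')(v))), K) = Add(Add(-301, -5), -64) = Add(-306, -64) = -370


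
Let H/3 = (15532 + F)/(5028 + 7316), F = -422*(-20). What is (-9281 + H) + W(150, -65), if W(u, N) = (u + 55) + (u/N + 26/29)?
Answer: -10554081741/1163422 ≈ -9071.6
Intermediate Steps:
F = 8440
W(u, N) = 1621/29 + u + u/N (W(u, N) = (55 + u) + (u/N + 26*(1/29)) = (55 + u) + (u/N + 26/29) = (55 + u) + (26/29 + u/N) = 1621/29 + u + u/N)
H = 17979/3086 (H = 3*((15532 + 8440)/(5028 + 7316)) = 3*(23972/12344) = 3*(23972*(1/12344)) = 3*(5993/3086) = 17979/3086 ≈ 5.8260)
(-9281 + H) + W(150, -65) = (-9281 + 17979/3086) + (1621/29 + 150 + 150/(-65)) = -28623187/3086 + (1621/29 + 150 + 150*(-1/65)) = -28623187/3086 + (1621/29 + 150 - 30/13) = -28623187/3086 + 76753/377 = -10554081741/1163422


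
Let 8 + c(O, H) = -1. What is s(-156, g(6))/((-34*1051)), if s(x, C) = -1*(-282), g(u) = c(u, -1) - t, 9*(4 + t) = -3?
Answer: -141/17867 ≈ -0.0078916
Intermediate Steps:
c(O, H) = -9 (c(O, H) = -8 - 1 = -9)
t = -13/3 (t = -4 + (⅑)*(-3) = -4 - ⅓ = -13/3 ≈ -4.3333)
g(u) = -14/3 (g(u) = -9 - 1*(-13/3) = -9 + 13/3 = -14/3)
s(x, C) = 282
s(-156, g(6))/((-34*1051)) = 282/((-34*1051)) = 282/(-35734) = 282*(-1/35734) = -141/17867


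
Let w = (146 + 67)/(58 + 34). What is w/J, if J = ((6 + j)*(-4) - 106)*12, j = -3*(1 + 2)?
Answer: -71/34592 ≈ -0.0020525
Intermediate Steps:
j = -9 (j = -3*3 = -9)
w = 213/92 ≈ 2.3152
J = -1128 (J = ((6 - 9)*(-4) - 106)*12 = (-3*(-4) - 106)*12 = (12 - 106)*12 = -94*12 = -1128)
w/J = (213/92)/(-1128) = (213/92)*(-1/1128) = -71/34592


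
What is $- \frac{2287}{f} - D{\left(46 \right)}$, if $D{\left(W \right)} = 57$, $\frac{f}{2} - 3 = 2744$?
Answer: $- \frac{315445}{5494} \approx -57.416$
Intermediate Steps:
$f = 5494$ ($f = 6 + 2 \cdot 2744 = 6 + 5488 = 5494$)
$- \frac{2287}{f} - D{\left(46 \right)} = - \frac{2287}{5494} - 57 = - \frac{315445}{5494}$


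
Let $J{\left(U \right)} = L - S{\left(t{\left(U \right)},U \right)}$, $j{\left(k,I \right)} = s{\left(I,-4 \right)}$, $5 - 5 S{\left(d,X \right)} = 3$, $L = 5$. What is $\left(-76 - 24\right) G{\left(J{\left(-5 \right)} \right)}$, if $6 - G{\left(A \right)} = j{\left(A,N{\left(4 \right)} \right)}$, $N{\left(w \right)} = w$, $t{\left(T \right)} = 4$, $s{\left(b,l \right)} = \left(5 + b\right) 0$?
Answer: $-600$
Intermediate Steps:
$s{\left(b,l \right)} = 0$
$S{\left(d,X \right)} = \frac{2}{5}$ ($S{\left(d,X \right)} = 1 - \frac{3}{5} = \frac{2}{5}$)
$j{\left(k,I \right)} = 0$
$J{\left(U \right)} = \frac{23}{5}$ ($J{\left(U \right)} = 5 - \frac{2}{5} = \frac{23}{5}$)
$G{\left(A \right)} = 6$ ($G{\left(A \right)} = 6 - 0 = 6 + 0 = 6$)
$\left(-76 - 24\right) G{\left(J{\left(-5 \right)} \right)} = \left(-76 - 24\right) 6 = \left(-100\right) 6 = -600$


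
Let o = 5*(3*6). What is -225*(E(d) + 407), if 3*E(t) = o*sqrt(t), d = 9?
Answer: -111825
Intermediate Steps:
o = 90 (o = 5*18 = 90)
E(t) = 30*sqrt(t) (E(t) = (90*sqrt(t))/3 = 30*sqrt(t))
-225*(E(d) + 407) = -225*(30*sqrt(9) + 407) = -225*(30*3 + 407) = -225*(90 + 407) = -225*497 = -111825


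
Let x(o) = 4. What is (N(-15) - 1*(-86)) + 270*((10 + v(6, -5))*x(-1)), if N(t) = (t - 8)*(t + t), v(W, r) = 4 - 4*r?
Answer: 37496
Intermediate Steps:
N(t) = 2*t*(-8 + t) (N(t) = (-8 + t)*(2*t) = 2*t*(-8 + t))
(N(-15) - 1*(-86)) + 270*((10 + v(6, -5))*x(-1)) = (2*(-15)*(-8 - 15) - 1*(-86)) + 270*((10 + (4 - 4*(-5)))*4) = (2*(-15)*(-23) + 86) + 270*((10 + (4 + 20))*4) = (690 + 86) + 270*((10 + 24)*4) = 776 + 270*(34*4) = 776 + 270*136 = 776 + 36720 = 37496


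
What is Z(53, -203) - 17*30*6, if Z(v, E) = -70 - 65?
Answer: -3195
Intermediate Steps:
Z(v, E) = -135
Z(53, -203) - 17*30*6 = -135 - 17*30*6 = -135 - 510*6 = -135 - 1*3060 = -135 - 3060 = -3195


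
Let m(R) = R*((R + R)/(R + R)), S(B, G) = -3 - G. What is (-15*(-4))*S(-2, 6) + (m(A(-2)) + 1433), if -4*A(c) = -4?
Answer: 894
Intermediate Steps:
A(c) = 1 (A(c) = -1/4*(-4) = 1)
m(R) = R (m(R) = R*((2*R)/((2*R))) = R*((2*R)*(1/(2*R))) = R*1 = R)
(-15*(-4))*S(-2, 6) + (m(A(-2)) + 1433) = (-15*(-4))*(-3 - 1*6) + (1 + 1433) = 60*(-3 - 6) + 1434 = 60*(-9) + 1434 = -540 + 1434 = 894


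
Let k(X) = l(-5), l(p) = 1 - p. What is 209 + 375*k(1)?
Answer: 2459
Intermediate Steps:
k(X) = 6 (k(X) = 1 - 1*(-5) = 1 + 5 = 6)
209 + 375*k(1) = 209 + 375*6 = 209 + 2250 = 2459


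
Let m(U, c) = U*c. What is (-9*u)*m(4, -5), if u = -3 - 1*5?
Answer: -1440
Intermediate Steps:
u = -8 (u = -3 - 5 = -8)
(-9*u)*m(4, -5) = (-9*(-8))*(4*(-5)) = 72*(-20) = -1440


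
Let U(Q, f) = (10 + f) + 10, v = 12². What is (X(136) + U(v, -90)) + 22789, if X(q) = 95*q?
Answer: 35639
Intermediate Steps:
v = 144
U(Q, f) = 20 + f
(X(136) + U(v, -90)) + 22789 = (95*136 + (20 - 90)) + 22789 = (12920 - 70) + 22789 = 12850 + 22789 = 35639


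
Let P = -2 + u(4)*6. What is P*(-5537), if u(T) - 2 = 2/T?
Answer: -71981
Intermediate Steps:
u(T) = 2 + 2/T
P = 13 (P = -2 + (2 + 2/4)*6 = -2 + (2 + 2*(¼))*6 = -2 + (2 + ½)*6 = -2 + (5/2)*6 = -2 + 15 = 13)
P*(-5537) = 13*(-5537) = -71981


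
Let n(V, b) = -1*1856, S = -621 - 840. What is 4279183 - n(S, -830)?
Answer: 4281039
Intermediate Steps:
S = -1461
n(V, b) = -1856
4279183 - n(S, -830) = 4279183 - 1*(-1856) = 4279183 + 1856 = 4281039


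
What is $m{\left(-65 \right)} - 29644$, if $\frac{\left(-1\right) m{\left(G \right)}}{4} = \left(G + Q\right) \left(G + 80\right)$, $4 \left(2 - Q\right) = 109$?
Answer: $-24229$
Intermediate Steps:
$Q = - \frac{101}{4}$ ($Q = 2 - \frac{109}{4} = - \frac{101}{4} \approx -25.25$)
$m{\left(G \right)} = - 4 \left(80 + G\right) \left(- \frac{101}{4} + G\right)$ ($m{\left(G \right)} = - 4 \left(G - \frac{101}{4}\right) \left(G + 80\right) = - 4 \left(- \frac{101}{4} + G\right) \left(80 + G\right) = - 4 \left(80 + G\right) \left(- \frac{101}{4} + G\right)$)
$m{\left(-65 \right)} - 29644 = \left(8080 - -14235 - 4 \left(-65\right)^{2}\right) - 29644 = \left(8080 + 14235 - 16900\right) - 29644 = 5415 - 29644 = -24229$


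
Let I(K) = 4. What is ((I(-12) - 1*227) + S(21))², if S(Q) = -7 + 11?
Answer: 47961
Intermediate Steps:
S(Q) = 4
((I(-12) - 1*227) + S(21))² = ((4 - 1*227) + 4)² = ((4 - 227) + 4)² = (-223 + 4)² = (-219)² = 47961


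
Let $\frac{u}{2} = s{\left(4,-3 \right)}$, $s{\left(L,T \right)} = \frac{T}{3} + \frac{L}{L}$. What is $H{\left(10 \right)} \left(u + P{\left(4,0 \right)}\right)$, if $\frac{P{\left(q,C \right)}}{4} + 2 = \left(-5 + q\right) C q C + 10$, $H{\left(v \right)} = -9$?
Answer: $-288$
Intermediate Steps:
$s{\left(L,T \right)} = 1 + \frac{T}{3}$ ($s{\left(L,T \right)} = T \frac{1}{3} + 1 = \frac{T}{3} + 1 = 1 + \frac{T}{3}$)
$u = 0$ ($u = 2 \left(1 + \frac{1}{3} \left(-3\right)\right) = 2 \left(1 - 1\right) = 2 \cdot 0 = 0$)
$P{\left(q,C \right)} = 32 + 4 q C^{2} \left(-5 + q\right)$ ($P{\left(q,C \right)} = -8 + 4 \left(\left(-5 + q\right) C q C + 10\right) = -8 + 4 \left(C \left(-5 + q\right) q C + 10\right) = -8 + 4 \left(C q \left(-5 + q\right) C + 10\right) = -8 + 4 \left(q C^{2} \left(-5 + q\right) + 10\right) = -8 + 4 \left(10 + q C^{2} \left(-5 + q\right)\right) = -8 + \left(40 + 4 q C^{2} \left(-5 + q\right)\right) = 32 + 4 q C^{2} \left(-5 + q\right)$)
$H{\left(10 \right)} \left(u + P{\left(4,0 \right)}\right) = - 9 \left(0 + \left(32 - 80 \cdot 0^{2} + 4 \cdot 0^{2} \cdot 4^{2}\right)\right) = - 9 \left(0 + \left(32 - 80 \cdot 0 + 4 \cdot 0 \cdot 16\right)\right) = - 9 \left(0 + \left(32 + 0 + 0\right)\right) = - 9 \left(0 + 32\right) = \left(-9\right) 32 = -288$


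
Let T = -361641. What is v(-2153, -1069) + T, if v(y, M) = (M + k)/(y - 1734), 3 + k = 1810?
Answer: -1405699305/3887 ≈ -3.6164e+5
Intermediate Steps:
k = 1807 (k = -3 + 1810 = 1807)
v(y, M) = (1807 + M)/(-1734 + y) (v(y, M) = (M + 1807)/(y - 1734) = (1807 + M)/(-1734 + y))
v(-2153, -1069) + T = (1807 - 1069)/(-1734 - 2153) - 361641 = 738/(-3887) - 361641 = -1/3887*738 - 361641 = -738/3887 - 361641 = -1405699305/3887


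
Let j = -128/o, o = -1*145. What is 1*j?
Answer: 128/145 ≈ 0.88276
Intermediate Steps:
o = -145
j = 128/145 (j = -128/(-145) = -128*(-1/145) = 128/145 ≈ 0.88276)
1*j = 1*(128/145) = 128/145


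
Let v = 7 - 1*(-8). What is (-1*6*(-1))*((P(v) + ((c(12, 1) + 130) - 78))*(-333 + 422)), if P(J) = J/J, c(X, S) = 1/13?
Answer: 368460/13 ≈ 28343.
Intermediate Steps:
v = 15 (v = 7 + 8 = 15)
c(X, S) = 1/13
P(J) = 1
(-1*6*(-1))*((P(v) + ((c(12, 1) + 130) - 78))*(-333 + 422)) = (-1*6*(-1))*((1 + ((1/13 + 130) - 78))*(-333 + 422)) = (-6*(-1))*((1 + (1691/13 - 78))*89) = 6*((1 + 677/13)*89) = 6*((690/13)*89) = 6*(61410/13) = 368460/13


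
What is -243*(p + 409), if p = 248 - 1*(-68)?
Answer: -176175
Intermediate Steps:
p = 316 (p = 248 + 68 = 316)
-243*(p + 409) = -243*(316 + 409) = -243*725 = -176175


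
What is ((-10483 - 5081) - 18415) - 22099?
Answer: -56078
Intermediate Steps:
((-10483 - 5081) - 18415) - 22099 = (-15564 - 18415) - 22099 = -33979 - 22099 = -56078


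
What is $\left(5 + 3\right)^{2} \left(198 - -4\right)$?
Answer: $12928$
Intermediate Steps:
$\left(5 + 3\right)^{2} \left(198 - -4\right) = 8^{2} \left(198 + 4\right) = 64 \cdot 202 = 12928$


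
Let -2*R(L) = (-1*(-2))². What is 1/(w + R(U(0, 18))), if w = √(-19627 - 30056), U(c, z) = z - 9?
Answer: -2/49687 - I*√49683/49687 ≈ -4.0252e-5 - 0.004486*I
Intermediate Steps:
U(c, z) = -9 + z
R(L) = -2 (R(L) = -(-1*(-2))²/2 = -½*2² = -½*4 = -2)
w = I*√49683 (w = √(-49683) = I*√49683 ≈ 222.9*I)
1/(w + R(U(0, 18))) = 1/(I*√49683 - 2) = 1/(-2 + I*√49683)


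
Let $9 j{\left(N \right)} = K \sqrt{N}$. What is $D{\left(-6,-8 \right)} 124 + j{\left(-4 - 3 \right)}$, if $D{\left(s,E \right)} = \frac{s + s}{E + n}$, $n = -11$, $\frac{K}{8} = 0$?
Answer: $\frac{1488}{19} \approx 78.316$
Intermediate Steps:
$K = 0$ ($K = 8 \cdot 0 = 0$)
$j{\left(N \right)} = 0$ ($j{\left(N \right)} = \frac{0 \sqrt{N}}{9} = \frac{1}{9} \cdot 0 = 0$)
$D{\left(s,E \right)} = \frac{2 s}{-11 + E}$ ($D{\left(s,E \right)} = \frac{s + s}{E - 11} = \frac{2 s}{-11 + E}$)
$D{\left(-6,-8 \right)} 124 + j{\left(-4 - 3 \right)} = 2 \left(-6\right) \frac{1}{-11 - 8} \cdot 124 + 0 = 2 \left(-6\right) \frac{1}{-19} \cdot 124 + 0 = 2 \left(-6\right) \left(- \frac{1}{19}\right) 124 + 0 = \frac{12}{19} \cdot 124 + 0 = \frac{1488}{19} + 0 = \frac{1488}{19}$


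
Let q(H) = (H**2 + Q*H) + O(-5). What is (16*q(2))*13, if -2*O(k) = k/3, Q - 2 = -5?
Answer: -728/3 ≈ -242.67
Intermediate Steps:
Q = -3 (Q = 2 - 5 = -3)
O(k) = -k/6 (O(k) = -k/(2*3) = -k/6)
q(H) = 5/6 + H**2 - 3*H (q(H) = (H**2 - 3*H) - 1/6*(-5) = (H**2 - 3*H) + 5/6 = 5/6 + H**2 - 3*H)
(16*q(2))*13 = (16*(5/6 + 2**2 - 3*2))*13 = (16*(5/6 + 4 - 6))*13 = (16*(-7/6))*13 = -56/3*13 = -728/3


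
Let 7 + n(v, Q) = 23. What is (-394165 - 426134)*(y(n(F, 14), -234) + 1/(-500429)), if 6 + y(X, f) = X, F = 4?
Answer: -4105013262411/500429 ≈ -8.2030e+6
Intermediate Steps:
n(v, Q) = 16 (n(v, Q) = -7 + 23 = 16)
y(X, f) = -6 + X
(-394165 - 426134)*(y(n(F, 14), -234) + 1/(-500429)) = (-394165 - 426134)*((-6 + 16) + 1/(-500429)) = -820299*(10 - 1/500429) = -820299*5004289/500429 = -4105013262411/500429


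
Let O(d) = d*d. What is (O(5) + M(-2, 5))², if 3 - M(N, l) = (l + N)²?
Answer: 361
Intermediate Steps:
O(d) = d²
M(N, l) = 3 - (N + l)² (M(N, l) = 3 - (l + N)² = 3 - (N + l)²)
(O(5) + M(-2, 5))² = (5² + (3 - (-2 + 5)²))² = (25 + (3 - 1*3²))² = (25 + (3 - 1*9))² = (25 + (3 - 9))² = (25 - 6)² = 19² = 361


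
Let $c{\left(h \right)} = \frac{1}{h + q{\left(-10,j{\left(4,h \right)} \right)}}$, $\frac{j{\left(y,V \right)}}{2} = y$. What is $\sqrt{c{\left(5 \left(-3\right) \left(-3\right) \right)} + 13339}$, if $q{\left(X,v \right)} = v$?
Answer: $\frac{18 \sqrt{115646}}{53} \approx 115.49$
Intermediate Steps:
$j{\left(y,V \right)} = 2 y$
$c{\left(h \right)} = \frac{1}{8 + h}$ ($c{\left(h \right)} = \frac{1}{h + 2 \cdot 4} = \frac{1}{h + 8} = \frac{1}{8 + h}$)
$\sqrt{c{\left(5 \left(-3\right) \left(-3\right) \right)} + 13339} = \sqrt{\frac{1}{8 + 5 \left(-3\right) \left(-3\right)} + 13339} = \sqrt{\frac{1}{8 - -45} + 13339} = \sqrt{\frac{1}{8 + 45} + 13339} = \sqrt{\frac{1}{53} + 13339} = \sqrt{\frac{706968}{53}} = \frac{18 \sqrt{115646}}{53}$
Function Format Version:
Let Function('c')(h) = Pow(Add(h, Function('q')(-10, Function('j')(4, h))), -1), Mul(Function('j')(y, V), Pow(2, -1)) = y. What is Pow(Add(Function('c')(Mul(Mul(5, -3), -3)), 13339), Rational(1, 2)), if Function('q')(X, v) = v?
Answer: Mul(Rational(18, 53), Pow(115646, Rational(1, 2))) ≈ 115.49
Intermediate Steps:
Function('j')(y, V) = Mul(2, y)
Function('c')(h) = Pow(Add(8, h), -1) (Function('c')(h) = Pow(Add(h, Mul(2, 4)), -1) = Pow(Add(h, 8), -1) = Pow(Add(8, h), -1))
Pow(Add(Function('c')(Mul(Mul(5, -3), -3)), 13339), Rational(1, 2)) = Pow(Add(Pow(Add(8, Mul(Mul(5, -3), -3)), -1), 13339), Rational(1, 2)) = Pow(Add(Pow(Add(8, Mul(-15, -3)), -1), 13339), Rational(1, 2)) = Pow(Add(Pow(Add(8, 45), -1), 13339), Rational(1, 2)) = Pow(Add(Pow(53, -1), 13339), Rational(1, 2)) = Pow(Add(Rational(1, 53), 13339), Rational(1, 2)) = Pow(Rational(706968, 53), Rational(1, 2)) = Mul(Rational(18, 53), Pow(115646, Rational(1, 2)))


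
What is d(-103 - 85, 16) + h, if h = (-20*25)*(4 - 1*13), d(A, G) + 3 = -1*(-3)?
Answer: 4500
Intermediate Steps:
d(A, G) = 0 (d(A, G) = -3 - 1*(-3) = -3 + 3 = 0)
h = 4500 (h = -500*(4 - 13) = -500*(-9) = 4500)
d(-103 - 85, 16) + h = 0 + 4500 = 4500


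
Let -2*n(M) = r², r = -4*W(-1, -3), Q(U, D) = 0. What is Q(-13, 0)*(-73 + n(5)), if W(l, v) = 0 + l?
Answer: 0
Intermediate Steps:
W(l, v) = l
r = 4 (r = -4*(-1) = 4)
n(M) = -8 (n(M) = -½*4² = -½*16 = -8)
Q(-13, 0)*(-73 + n(5)) = 0*(-73 - 8) = 0*(-81) = 0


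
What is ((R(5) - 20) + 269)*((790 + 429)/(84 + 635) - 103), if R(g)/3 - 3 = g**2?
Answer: -24255054/719 ≈ -33734.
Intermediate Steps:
R(g) = 9 + 3*g**2
((R(5) - 20) + 269)*((790 + 429)/(84 + 635) - 103) = (((9 + 3*5**2) - 20) + 269)*((790 + 429)/(84 + 635) - 103) = (((9 + 3*25) - 20) + 269)*(1219/719 - 103) = (((9 + 75) - 20) + 269)*(1219*(1/719) - 103) = ((84 - 20) + 269)*(1219/719 - 103) = (64 + 269)*(-72838/719) = 333*(-72838/719) = -24255054/719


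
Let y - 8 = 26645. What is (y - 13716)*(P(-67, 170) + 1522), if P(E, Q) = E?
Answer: 18823335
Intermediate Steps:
y = 26653 (y = 8 + 26645 = 26653)
(y - 13716)*(P(-67, 170) + 1522) = (26653 - 13716)*(-67 + 1522) = 12937*1455 = 18823335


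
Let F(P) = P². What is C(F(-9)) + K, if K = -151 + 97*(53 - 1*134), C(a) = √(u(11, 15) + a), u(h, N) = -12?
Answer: -8008 + √69 ≈ -7999.7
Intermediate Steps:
C(a) = √(-12 + a)
K = -8008 (K = -151 + 97*(53 - 134) = -151 + 97*(-81) = -151 - 7857 = -8008)
C(F(-9)) + K = √(-12 + (-9)²) - 8008 = √(-12 + 81) - 8008 = √69 - 8008 = -8008 + √69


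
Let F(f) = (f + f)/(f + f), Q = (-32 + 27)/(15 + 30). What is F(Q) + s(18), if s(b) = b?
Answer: 19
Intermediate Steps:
Q = -⅑ (Q = -5/45 = -5*1/45 = -⅑ ≈ -0.11111)
F(f) = 1 (F(f) = (2*f)/((2*f)) = (2*f)*(1/(2*f)) = 1)
F(Q) + s(18) = 1 + 18 = 19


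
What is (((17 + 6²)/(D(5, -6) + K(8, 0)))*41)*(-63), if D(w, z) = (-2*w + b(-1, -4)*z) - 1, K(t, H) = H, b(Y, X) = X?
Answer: -136899/13 ≈ -10531.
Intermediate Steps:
D(w, z) = -1 - 4*z - 2*w (D(w, z) = (-2*w - 4*z) - 1 = (-4*z - 2*w) - 1 = -1 - 4*z - 2*w)
(((17 + 6²)/(D(5, -6) + K(8, 0)))*41)*(-63) = (((17 + 6²)/((-1 - 4*(-6) - 2*5) + 0))*41)*(-63) = (((17 + 36)/((-1 + 24 - 10) + 0))*41)*(-63) = ((53/(13 + 0))*41)*(-63) = ((53/13)*41)*(-63) = (2173/13)*(-63) = -136899/13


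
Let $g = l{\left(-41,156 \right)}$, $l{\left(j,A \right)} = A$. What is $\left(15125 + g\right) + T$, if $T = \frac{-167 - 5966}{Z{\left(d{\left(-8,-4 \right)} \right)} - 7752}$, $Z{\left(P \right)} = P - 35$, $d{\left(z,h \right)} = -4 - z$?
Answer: $\frac{118938156}{7783} \approx 15282.0$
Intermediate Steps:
$Z{\left(P \right)} = -35 + P$
$g = 156$
$T = \frac{6133}{7783}$ ($T = \frac{-167 - 5966}{\left(-35 - -4\right) - 7752} = - \frac{6133}{\left(-35 + \left(-4 + 8\right)\right) - 7752} = - \frac{6133}{\left(-35 + 4\right) - 7752} = - \frac{6133}{-31 - 7752} = - \frac{6133}{-7783} = \left(-6133\right) \left(- \frac{1}{7783}\right) = \frac{6133}{7783} \approx 0.788$)
$\left(15125 + g\right) + T = \left(15125 + 156\right) + \frac{6133}{7783} = 15281 + \frac{6133}{7783} = \frac{118938156}{7783}$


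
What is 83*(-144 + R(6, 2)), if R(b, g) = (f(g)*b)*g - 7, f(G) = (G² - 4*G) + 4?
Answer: -12533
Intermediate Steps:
f(G) = 4 + G² - 4*G
R(b, g) = -7 + b*g*(4 + g² - 4*g) (R(b, g) = ((4 + g² - 4*g)*b)*g - 7 = (b*(4 + g² - 4*g))*g - 7 = b*g*(4 + g² - 4*g) - 7 = -7 + b*g*(4 + g² - 4*g))
83*(-144 + R(6, 2)) = 83*(-144 + (-7 + 6*2*(4 + 2² - 4*2))) = 83*(-144 + (-7 + 6*2*(4 + 4 - 8))) = 83*(-144 + (-7 + 6*2*0)) = 83*(-144 + (-7 + 0)) = 83*(-144 - 7) = 83*(-151) = -12533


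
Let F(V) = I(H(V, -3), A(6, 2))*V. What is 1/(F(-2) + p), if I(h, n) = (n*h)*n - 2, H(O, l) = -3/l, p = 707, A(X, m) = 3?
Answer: 1/693 ≈ 0.0014430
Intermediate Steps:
I(h, n) = -2 + h*n² (I(h, n) = (h*n)*n - 2 = h*n² - 2 = -2 + h*n²)
F(V) = 7*V (F(V) = (-2 - 3/(-3)*3²)*V = (-2 - 3*(-⅓)*9)*V = (-2 + 1*9)*V = (-2 + 9)*V = 7*V)
1/(F(-2) + p) = 1/(7*(-2) + 707) = 1/(-14 + 707) = 1/693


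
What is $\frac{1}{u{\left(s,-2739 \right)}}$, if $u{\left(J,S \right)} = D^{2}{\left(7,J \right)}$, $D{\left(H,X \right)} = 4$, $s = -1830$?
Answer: $\frac{1}{16} \approx 0.0625$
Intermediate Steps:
$u{\left(J,S \right)} = 16$ ($u{\left(J,S \right)} = 4^{2} = 16$)
$\frac{1}{u{\left(s,-2739 \right)}} = \frac{1}{16}$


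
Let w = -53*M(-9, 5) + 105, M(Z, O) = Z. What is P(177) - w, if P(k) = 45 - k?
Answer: -714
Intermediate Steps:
w = 582 (w = -53*(-9) + 105 = 477 + 105 = 582)
P(177) - w = (45 - 1*177) - 1*582 = (45 - 177) - 582 = -132 - 582 = -714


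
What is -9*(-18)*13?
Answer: 2106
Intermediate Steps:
-9*(-18)*13 = 162*13 = 2106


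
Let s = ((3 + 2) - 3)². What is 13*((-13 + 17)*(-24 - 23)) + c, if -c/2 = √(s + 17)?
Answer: -2444 - 2*√21 ≈ -2453.2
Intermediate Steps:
s = 4 (s = (5 - 3)² = 2² = 4)
c = -2*√21 (c = -2*√(4 + 17) = -2*√21 ≈ -9.1651)
13*((-13 + 17)*(-24 - 23)) + c = 13*((-13 + 17)*(-24 - 23)) - 2*√21 = 13*(4*(-47)) - 2*√21 = 13*(-188) - 2*√21 = -2444 - 2*√21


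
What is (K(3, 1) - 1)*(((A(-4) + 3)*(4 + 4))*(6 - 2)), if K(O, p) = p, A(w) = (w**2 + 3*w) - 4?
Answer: 0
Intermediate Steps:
A(w) = -4 + w**2 + 3*w
(K(3, 1) - 1)*(((A(-4) + 3)*(4 + 4))*(6 - 2)) = (1 - 1)*((((-4 + (-4)**2 + 3*(-4)) + 3)*(4 + 4))*(6 - 2)) = 0*((((-4 + 16 - 12) + 3)*8)*4) = 0*(((0 + 3)*8)*4) = 0*((3*8)*4) = 0*(24*4) = 0*96 = 0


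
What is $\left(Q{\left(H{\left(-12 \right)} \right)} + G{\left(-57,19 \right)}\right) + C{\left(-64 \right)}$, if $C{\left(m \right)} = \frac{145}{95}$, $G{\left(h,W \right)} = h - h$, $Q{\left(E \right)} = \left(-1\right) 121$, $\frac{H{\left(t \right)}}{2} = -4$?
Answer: $- \frac{2270}{19} \approx -119.47$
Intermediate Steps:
$H{\left(t \right)} = -8$ ($H{\left(t \right)} = 2 \left(-4\right) = -8$)
$Q{\left(E \right)} = -121$
$G{\left(h,W \right)} = 0$
$C{\left(m \right)} = \frac{29}{19}$ ($C{\left(m \right)} = 145 \cdot \frac{1}{95} = \frac{29}{19}$)
$\left(Q{\left(H{\left(-12 \right)} \right)} + G{\left(-57,19 \right)}\right) + C{\left(-64 \right)} = \left(-121 + 0\right) + \frac{29}{19} = -121 + \frac{29}{19} = - \frac{2270}{19}$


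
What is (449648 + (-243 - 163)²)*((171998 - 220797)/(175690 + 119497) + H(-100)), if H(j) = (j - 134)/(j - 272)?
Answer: 2607487579710/9150797 ≈ 2.8495e+5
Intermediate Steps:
H(j) = (-134 + j)/(-272 + j)
(449648 + (-243 - 163)²)*((171998 - 220797)/(175690 + 119497) + H(-100)) = (449648 + (-243 - 163)²)*((171998 - 220797)/(175690 + 119497) + (-134 - 100)/(-272 - 100)) = (449648 + (-406)²)*(-48799/295187 - 234/(-372)) = (449648 + 164836)*(-48799*1/295187 - 1/372*(-234)) = 614484*(-48799/295187 + 39/62) = 614484*(8486755/18301594) = 2607487579710/9150797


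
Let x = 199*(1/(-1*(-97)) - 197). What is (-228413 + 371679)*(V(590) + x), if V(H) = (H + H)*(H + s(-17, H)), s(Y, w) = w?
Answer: 18805139285928/97 ≈ 1.9387e+11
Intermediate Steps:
V(H) = 4*H² (V(H) = (H + H)*(H + H) = (2*H)*(2*H) = 4*H²)
x = -3802492/97 (x = 199*(1/97 - 197) = 199*(-19108/97) = -3802492/97 ≈ -39201.)
(-228413 + 371679)*(V(590) + x) = (-228413 + 371679)*(4*590² - 3802492/97) = 143266*(4*348100 - 3802492/97) = 143266*(1392400 - 3802492/97) = 143266*(131260308/97) = 18805139285928/97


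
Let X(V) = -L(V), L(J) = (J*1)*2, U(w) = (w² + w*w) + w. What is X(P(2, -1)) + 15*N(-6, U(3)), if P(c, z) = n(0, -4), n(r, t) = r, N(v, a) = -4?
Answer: -60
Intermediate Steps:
U(w) = w + 2*w² (U(w) = (w² + w²) + w = 2*w² + w = w + 2*w²)
P(c, z) = 0
L(J) = 2*J (L(J) = J*2 = 2*J)
X(V) = -2*V
X(P(2, -1)) + 15*N(-6, U(3)) = -2*0 + 15*(-4) = 0 - 60 = -60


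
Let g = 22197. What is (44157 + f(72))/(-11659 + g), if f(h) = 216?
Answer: 44373/10538 ≈ 4.2108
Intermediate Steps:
(44157 + f(72))/(-11659 + g) = (44157 + 216)/(-11659 + 22197) = 44373/10538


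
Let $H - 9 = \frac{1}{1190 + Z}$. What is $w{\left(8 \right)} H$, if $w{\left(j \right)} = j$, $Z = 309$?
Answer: $\frac{107936}{1499} \approx 72.005$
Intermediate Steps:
$H = \frac{13492}{1499}$ ($H = 9 + \frac{1}{1190 + 309} = 9 + \frac{1}{1499} = \frac{13492}{1499} \approx 9.0007$)
$w{\left(8 \right)} H = 8 \cdot \frac{13492}{1499} = \frac{107936}{1499}$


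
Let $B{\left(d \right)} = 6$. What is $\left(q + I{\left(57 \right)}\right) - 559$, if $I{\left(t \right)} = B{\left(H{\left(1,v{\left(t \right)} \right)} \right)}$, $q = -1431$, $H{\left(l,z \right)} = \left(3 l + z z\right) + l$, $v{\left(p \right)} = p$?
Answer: $-1984$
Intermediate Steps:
$H{\left(l,z \right)} = z^{2} + 4 l$ ($H{\left(l,z \right)} = \left(3 l + z^{2}\right) + l = \left(z^{2} + 3 l\right) + l = z^{2} + 4 l$)
$I{\left(t \right)} = 6$
$\left(q + I{\left(57 \right)}\right) - 559 = \left(-1431 + 6\right) - 559 = -1425 - 559 = -1984$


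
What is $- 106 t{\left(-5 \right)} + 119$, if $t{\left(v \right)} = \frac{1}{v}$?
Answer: $\frac{701}{5} \approx 140.2$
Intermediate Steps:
$- 106 t{\left(-5 \right)} + 119 = - \frac{106}{-5} + 119 = \left(-106\right) \left(- \frac{1}{5}\right) + 119 = \frac{106}{5} + 119 = \frac{701}{5}$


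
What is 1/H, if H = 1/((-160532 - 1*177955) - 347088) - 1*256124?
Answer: -685575/175592211301 ≈ -3.9044e-6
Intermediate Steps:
H = -175592211301/685575 (H = 1/((-160532 - 177955) - 347088) - 256124 = 1/(-338487 - 347088) - 256124 = 1/(-685575) - 256124 = -1/685575 - 256124 = -175592211301/685575 ≈ -2.5612e+5)
1/H = 1/(-175592211301/685575) = -685575/175592211301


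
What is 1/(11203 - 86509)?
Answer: -1/75306 ≈ -1.3279e-5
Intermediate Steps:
1/(11203 - 86509) = 1/(-75306) = -1/75306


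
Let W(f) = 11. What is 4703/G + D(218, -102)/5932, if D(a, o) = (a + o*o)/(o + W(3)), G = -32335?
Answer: -1441099103/8727410510 ≈ -0.16512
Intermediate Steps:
D(a, o) = (a + o²)/(11 + o) (D(a, o) = (a + o*o)/(o + 11) = (a + o²)/(11 + o))
4703/G + D(218, -102)/5932 = 4703/(-32335) + ((218 + (-102)²)/(11 - 102))/5932 = 4703*(-1/32335) + ((218 + 10404)/(-91))*(1/5932) = -4703/32335 - 1/91*10622*(1/5932) = -4703/32335 - 10622/91*1/5932 = -4703/32335 - 5311/269906 = -1441099103/8727410510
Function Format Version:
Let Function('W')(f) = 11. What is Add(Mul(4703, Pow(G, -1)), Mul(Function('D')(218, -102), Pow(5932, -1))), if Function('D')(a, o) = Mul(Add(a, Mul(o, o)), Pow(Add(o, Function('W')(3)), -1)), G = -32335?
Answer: Rational(-1441099103, 8727410510) ≈ -0.16512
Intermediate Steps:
Function('D')(a, o) = Mul(Pow(Add(11, o), -1), Add(a, Pow(o, 2))) (Function('D')(a, o) = Mul(Add(a, Mul(o, o)), Pow(Add(o, 11), -1)) = Mul(Add(a, Pow(o, 2)), Pow(Add(11, o), -1)) = Mul(Pow(Add(11, o), -1), Add(a, Pow(o, 2))))
Add(Mul(4703, Pow(G, -1)), Mul(Function('D')(218, -102), Pow(5932, -1))) = Add(Mul(4703, Pow(-32335, -1)), Mul(Mul(Pow(Add(11, -102), -1), Add(218, Pow(-102, 2))), Pow(5932, -1))) = Add(Mul(4703, Rational(-1, 32335)), Mul(Mul(Pow(-91, -1), Add(218, 10404)), Rational(1, 5932))) = Add(Rational(-4703, 32335), Mul(Mul(Rational(-1, 91), 10622), Rational(1, 5932))) = Add(Rational(-4703, 32335), Mul(Rational(-10622, 91), Rational(1, 5932))) = Add(Rational(-4703, 32335), Rational(-5311, 269906)) = Rational(-1441099103, 8727410510)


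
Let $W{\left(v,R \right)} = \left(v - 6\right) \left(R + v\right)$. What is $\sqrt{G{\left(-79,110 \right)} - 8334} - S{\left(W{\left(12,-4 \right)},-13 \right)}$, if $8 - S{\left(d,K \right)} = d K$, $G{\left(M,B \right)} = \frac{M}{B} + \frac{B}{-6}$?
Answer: $-632 + \frac{i \sqrt{909647310}}{330} \approx -632.0 + 91.395 i$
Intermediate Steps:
$G{\left(M,B \right)} = - \frac{B}{6} + \frac{M}{B}$ ($G{\left(M,B \right)} = \frac{M}{B} + B \left(- \frac{1}{6}\right) = \frac{M}{B} - \frac{B}{6} = - \frac{B}{6} + \frac{M}{B}$)
$W{\left(v,R \right)} = \left(-6 + v\right) \left(R + v\right)$
$S{\left(d,K \right)} = 8 - K d$ ($S{\left(d,K \right)} = 8 - d K = 8 - K d$)
$\sqrt{G{\left(-79,110 \right)} - 8334} - S{\left(W{\left(12,-4 \right)},-13 \right)} = \sqrt{\left(\left(- \frac{1}{6}\right) 110 - \frac{79}{110}\right) - 8334} - \left(8 - - 13 \left(12^{2} - -24 - 72 - 48\right)\right) = \sqrt{\left(- \frac{55}{3} - \frac{79}{110}\right) - 8334} - \left(8 - - 13 \left(144 + 24 - 72 - 48\right)\right) = \sqrt{\left(- \frac{55}{3} - \frac{79}{110}\right) - 8334} - \left(8 - \left(-13\right) 48\right) = \sqrt{- \frac{6287}{330} - 8334} - \left(8 + 624\right) = \sqrt{- \frac{2756507}{330}} - 632 = \frac{i \sqrt{909647310}}{330} - 632 = -632 + \frac{i \sqrt{909647310}}{330}$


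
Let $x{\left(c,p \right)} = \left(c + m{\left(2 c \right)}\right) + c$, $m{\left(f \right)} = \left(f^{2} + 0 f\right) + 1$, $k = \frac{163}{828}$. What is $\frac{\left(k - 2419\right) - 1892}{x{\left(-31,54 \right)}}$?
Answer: $- \frac{274565}{240948} \approx -1.1395$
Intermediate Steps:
$k = \frac{163}{828}$ ($k = 163 \cdot \frac{1}{828} = \frac{163}{828} \approx 0.19686$)
$m{\left(f \right)} = 1 + f^{2}$ ($m{\left(f \right)} = \left(f^{2} + 0\right) + 1 = f^{2} + 1 = 1 + f^{2}$)
$x{\left(c,p \right)} = 1 + 2 c + 4 c^{2}$ ($x{\left(c,p \right)} = \left(c + \left(1 + \left(2 c\right)^{2}\right)\right) + c = \left(c + \left(1 + 4 c^{2}\right)\right) + c = \left(1 + c + 4 c^{2}\right) + c = 1 + 2 c + 4 c^{2}$)
$\frac{\left(k - 2419\right) - 1892}{x{\left(-31,54 \right)}} = \frac{\left(\frac{163}{828} - 2419\right) - 1892}{1 + 2 \left(-31\right) + 4 \left(-31\right)^{2}} = \frac{- \frac{2002769}{828} - 1892}{1 - 62 + 4 \cdot 961} = - \frac{3569345}{828 \left(1 - 62 + 3844\right)} = - \frac{3569345}{828 \cdot 3783} = \left(- \frac{3569345}{828}\right) \frac{1}{3783} = - \frac{274565}{240948}$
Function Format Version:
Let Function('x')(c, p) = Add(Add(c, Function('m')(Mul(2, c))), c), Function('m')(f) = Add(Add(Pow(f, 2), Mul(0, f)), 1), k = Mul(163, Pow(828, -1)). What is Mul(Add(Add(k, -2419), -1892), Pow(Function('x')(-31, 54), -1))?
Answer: Rational(-274565, 240948) ≈ -1.1395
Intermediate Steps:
k = Rational(163, 828) (k = Mul(163, Rational(1, 828)) = Rational(163, 828) ≈ 0.19686)
Function('m')(f) = Add(1, Pow(f, 2)) (Function('m')(f) = Add(Add(Pow(f, 2), 0), 1) = Add(Pow(f, 2), 1) = Add(1, Pow(f, 2)))
Function('x')(c, p) = Add(1, Mul(2, c), Mul(4, Pow(c, 2))) (Function('x')(c, p) = Add(Add(c, Add(1, Pow(Mul(2, c), 2))), c) = Add(Add(c, Add(1, Mul(4, Pow(c, 2)))), c) = Add(Add(1, c, Mul(4, Pow(c, 2))), c) = Add(1, Mul(2, c), Mul(4, Pow(c, 2))))
Mul(Add(Add(k, -2419), -1892), Pow(Function('x')(-31, 54), -1)) = Mul(Add(Add(Rational(163, 828), -2419), -1892), Pow(Add(1, Mul(2, -31), Mul(4, Pow(-31, 2))), -1)) = Mul(Add(Rational(-2002769, 828), -1892), Pow(Add(1, -62, Mul(4, 961)), -1)) = Mul(Rational(-3569345, 828), Pow(Add(1, -62, 3844), -1)) = Mul(Rational(-3569345, 828), Pow(3783, -1)) = Mul(Rational(-3569345, 828), Rational(1, 3783)) = Rational(-274565, 240948)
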